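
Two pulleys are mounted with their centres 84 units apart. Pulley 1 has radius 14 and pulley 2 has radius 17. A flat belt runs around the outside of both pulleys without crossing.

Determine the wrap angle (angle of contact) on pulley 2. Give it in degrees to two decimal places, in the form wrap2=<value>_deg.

open belt: β = asin((r2−r1)/C) = asin(3/84) = 2.0467°
wrap1 = π − 2β = 175.9066°
wrap2 = π + 2β = 184.0934°

wrap2=184.09_deg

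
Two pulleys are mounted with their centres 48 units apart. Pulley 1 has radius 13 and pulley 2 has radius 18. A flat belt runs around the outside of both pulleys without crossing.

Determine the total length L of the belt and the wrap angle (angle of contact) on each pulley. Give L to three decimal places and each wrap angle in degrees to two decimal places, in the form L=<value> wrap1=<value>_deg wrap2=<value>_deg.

open belt: β = asin((r2−r1)/C) = asin(5/48) = 5.9792°
wrap1 = π − 2β = 168.0417°
wrap2 = π + 2β = 191.9583°
tangent length = C·cosβ = 47.7389
L = r1·wrap1 + r2·wrap2 + 2·C·cosβ = 13·2.9329 + 18·3.3503 + 2·47.7389 = 193.9107

L=193.911 wrap1=168.04_deg wrap2=191.96_deg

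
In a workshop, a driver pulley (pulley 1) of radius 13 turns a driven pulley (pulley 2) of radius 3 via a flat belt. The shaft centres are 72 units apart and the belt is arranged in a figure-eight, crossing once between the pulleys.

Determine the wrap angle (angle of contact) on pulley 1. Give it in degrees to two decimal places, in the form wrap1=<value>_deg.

crossed belt: β = asin((r1+r2)/C) = asin(16/72) = 12.8396°
wrap1 = wrap2 = π + 2β = 205.6792°

wrap1=205.68_deg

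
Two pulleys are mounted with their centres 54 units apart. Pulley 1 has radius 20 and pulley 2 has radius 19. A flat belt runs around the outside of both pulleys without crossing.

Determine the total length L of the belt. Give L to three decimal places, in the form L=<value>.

L=230.541

open belt: β = asin((r2−r1)/C) = asin(-1/54) = -1.0611°
wrap1 = π − 2β = 182.1222°
wrap2 = π + 2β = 177.8778°
tangent length = C·cosβ = 53.9907
L = r1·wrap1 + r2·wrap2 + 2·C·cosβ = 20·3.1786 + 19·3.1046 + 2·53.9907 = 230.5406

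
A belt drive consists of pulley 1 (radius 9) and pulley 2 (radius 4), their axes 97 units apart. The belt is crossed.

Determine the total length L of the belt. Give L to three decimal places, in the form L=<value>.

crossed belt: β = asin((r1+r2)/C) = asin(13/97) = 7.7020°
wrap1 = wrap2 = π + 2β = 195.4040°
tangent length = C·cosβ = 96.1249
L = (r1+r2)·wrap + 2·C·cosβ = 13·3.4104 + 2·96.1249 = 236.5856

L=236.586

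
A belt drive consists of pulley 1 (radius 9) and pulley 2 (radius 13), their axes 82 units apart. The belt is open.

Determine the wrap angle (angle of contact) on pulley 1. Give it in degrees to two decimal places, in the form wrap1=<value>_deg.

open belt: β = asin((r2−r1)/C) = asin(4/82) = 2.7960°
wrap1 = π − 2β = 174.4079°
wrap2 = π + 2β = 185.5921°

wrap1=174.41_deg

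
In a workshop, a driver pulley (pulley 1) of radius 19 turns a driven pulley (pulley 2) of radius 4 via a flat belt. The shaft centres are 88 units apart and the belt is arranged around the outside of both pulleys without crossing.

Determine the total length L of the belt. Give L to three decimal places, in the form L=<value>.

L=250.820

open belt: β = asin((r2−r1)/C) = asin(-15/88) = -9.8142°
wrap1 = π − 2β = 199.6285°
wrap2 = π + 2β = 160.3715°
tangent length = C·cosβ = 86.7122
L = r1·wrap1 + r2·wrap2 + 2·C·cosβ = 19·3.4842 + 4·2.7990 + 2·86.7122 = 250.8197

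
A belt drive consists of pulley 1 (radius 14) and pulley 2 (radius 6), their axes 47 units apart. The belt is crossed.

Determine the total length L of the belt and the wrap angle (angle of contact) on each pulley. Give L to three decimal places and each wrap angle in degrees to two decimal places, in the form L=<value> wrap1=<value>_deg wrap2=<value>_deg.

L=165.479 wrap1=230.37_deg wrap2=230.37_deg

crossed belt: β = asin((r1+r2)/C) = asin(20/47) = 25.1843°
wrap1 = wrap2 = π + 2β = 230.3687°
tangent length = C·cosβ = 42.5323
L = (r1+r2)·wrap + 2·C·cosβ = 20·4.0207 + 2·42.5323 = 165.4785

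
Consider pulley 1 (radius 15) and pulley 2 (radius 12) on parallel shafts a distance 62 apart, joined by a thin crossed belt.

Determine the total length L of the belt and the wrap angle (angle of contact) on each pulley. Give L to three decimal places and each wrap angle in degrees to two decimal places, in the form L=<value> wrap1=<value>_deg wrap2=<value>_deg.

crossed belt: β = asin((r1+r2)/C) = asin(27/62) = 25.8161°
wrap1 = wrap2 = π + 2β = 231.6322°
tangent length = C·cosβ = 55.8122
L = (r1+r2)·wrap + 2·C·cosβ = 27·4.0427 + 2·55.8122 = 220.7785

L=220.778 wrap1=231.63_deg wrap2=231.63_deg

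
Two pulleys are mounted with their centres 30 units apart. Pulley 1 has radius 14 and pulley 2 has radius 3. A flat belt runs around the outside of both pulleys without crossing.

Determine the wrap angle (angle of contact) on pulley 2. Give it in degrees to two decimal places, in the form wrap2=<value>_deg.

wrap2=136.98_deg

open belt: β = asin((r2−r1)/C) = asin(-11/30) = -21.5102°
wrap1 = π − 2β = 223.0204°
wrap2 = π + 2β = 136.9796°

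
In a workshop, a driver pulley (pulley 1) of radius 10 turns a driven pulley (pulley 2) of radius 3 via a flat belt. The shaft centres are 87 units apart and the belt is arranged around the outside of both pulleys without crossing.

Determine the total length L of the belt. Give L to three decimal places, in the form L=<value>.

open belt: β = asin((r2−r1)/C) = asin(-7/87) = -4.6150°
wrap1 = π − 2β = 189.2300°
wrap2 = π + 2β = 170.7700°
tangent length = C·cosβ = 86.7179
L = r1·wrap1 + r2·wrap2 + 2·C·cosβ = 10·3.3027 + 3·2.9805 + 2·86.7179 = 215.4042

L=215.404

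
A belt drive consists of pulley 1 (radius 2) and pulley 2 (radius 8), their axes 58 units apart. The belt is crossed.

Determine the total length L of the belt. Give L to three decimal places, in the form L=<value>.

L=149.144

crossed belt: β = asin((r1+r2)/C) = asin(10/58) = 9.9282°
wrap1 = wrap2 = π + 2β = 199.8564°
tangent length = C·cosβ = 57.1314
L = (r1+r2)·wrap + 2·C·cosβ = 10·3.4882 + 2·57.1314 = 149.1444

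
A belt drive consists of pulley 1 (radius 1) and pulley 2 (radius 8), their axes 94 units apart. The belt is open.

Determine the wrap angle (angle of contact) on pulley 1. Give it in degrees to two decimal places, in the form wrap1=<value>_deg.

open belt: β = asin((r2−r1)/C) = asin(7/94) = 4.2707°
wrap1 = π − 2β = 171.4587°
wrap2 = π + 2β = 188.5413°

wrap1=171.46_deg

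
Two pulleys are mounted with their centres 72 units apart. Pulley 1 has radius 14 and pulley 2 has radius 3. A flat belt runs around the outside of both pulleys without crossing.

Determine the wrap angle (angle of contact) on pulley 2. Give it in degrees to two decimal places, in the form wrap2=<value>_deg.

open belt: β = asin((r2−r1)/C) = asin(-11/72) = -8.7879°
wrap1 = π − 2β = 197.5759°
wrap2 = π + 2β = 162.4241°

wrap2=162.42_deg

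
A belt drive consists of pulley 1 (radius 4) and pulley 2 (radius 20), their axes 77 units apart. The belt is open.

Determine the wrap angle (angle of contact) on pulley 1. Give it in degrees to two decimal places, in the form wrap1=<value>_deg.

wrap1=156.01_deg

open belt: β = asin((r2−r1)/C) = asin(16/77) = 11.9930°
wrap1 = π − 2β = 156.0140°
wrap2 = π + 2β = 203.9860°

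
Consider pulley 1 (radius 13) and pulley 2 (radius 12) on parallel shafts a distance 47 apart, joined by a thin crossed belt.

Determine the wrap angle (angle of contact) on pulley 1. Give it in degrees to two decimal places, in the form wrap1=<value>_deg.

crossed belt: β = asin((r1+r2)/C) = asin(25/47) = 32.1349°
wrap1 = wrap2 = π + 2β = 244.2699°

wrap1=244.27_deg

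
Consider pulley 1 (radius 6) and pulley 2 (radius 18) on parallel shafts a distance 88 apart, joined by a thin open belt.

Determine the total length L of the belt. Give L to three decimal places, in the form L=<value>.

open belt: β = asin((r2−r1)/C) = asin(12/88) = 7.8375°
wrap1 = π − 2β = 164.3250°
wrap2 = π + 2β = 195.6750°
tangent length = C·cosβ = 87.1780
L = r1·wrap1 + r2·wrap2 + 2·C·cosβ = 6·2.8680 + 18·3.4152 + 2·87.1780 = 253.0371

L=253.037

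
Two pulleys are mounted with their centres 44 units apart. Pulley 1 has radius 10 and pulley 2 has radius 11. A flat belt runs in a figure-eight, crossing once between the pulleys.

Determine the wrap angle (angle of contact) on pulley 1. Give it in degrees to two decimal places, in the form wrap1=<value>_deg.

crossed belt: β = asin((r1+r2)/C) = asin(21/44) = 28.5074°
wrap1 = wrap2 = π + 2β = 237.0149°

wrap1=237.01_deg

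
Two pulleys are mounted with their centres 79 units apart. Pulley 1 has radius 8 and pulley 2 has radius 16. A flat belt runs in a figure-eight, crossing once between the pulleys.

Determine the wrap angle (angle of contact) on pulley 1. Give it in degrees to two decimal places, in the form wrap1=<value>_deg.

wrap1=215.37_deg

crossed belt: β = asin((r1+r2)/C) = asin(24/79) = 17.6858°
wrap1 = wrap2 = π + 2β = 215.3717°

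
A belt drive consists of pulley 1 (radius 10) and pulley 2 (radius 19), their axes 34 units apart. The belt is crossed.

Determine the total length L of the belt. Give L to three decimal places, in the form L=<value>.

crossed belt: β = asin((r1+r2)/C) = asin(29/34) = 58.5330°
wrap1 = wrap2 = π + 2β = 297.0660°
tangent length = C·cosβ = 17.7482
L = (r1+r2)·wrap + 2·C·cosβ = 29·5.1848 + 2·17.7482 = 185.8551

L=185.855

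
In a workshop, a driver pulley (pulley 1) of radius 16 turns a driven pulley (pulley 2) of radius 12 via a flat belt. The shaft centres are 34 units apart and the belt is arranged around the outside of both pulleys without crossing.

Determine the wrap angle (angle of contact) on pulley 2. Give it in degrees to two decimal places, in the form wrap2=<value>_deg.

open belt: β = asin((r2−r1)/C) = asin(-4/34) = -6.7563°
wrap1 = π − 2β = 193.5127°
wrap2 = π + 2β = 166.4873°

wrap2=166.49_deg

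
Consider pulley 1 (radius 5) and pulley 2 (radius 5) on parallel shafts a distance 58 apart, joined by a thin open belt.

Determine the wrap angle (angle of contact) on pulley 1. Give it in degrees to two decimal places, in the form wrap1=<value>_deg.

open belt: β = asin((r2−r1)/C) = asin(0/58) = 0.0000°
wrap1 = π − 2β = 180.0000°
wrap2 = π + 2β = 180.0000°

wrap1=180.00_deg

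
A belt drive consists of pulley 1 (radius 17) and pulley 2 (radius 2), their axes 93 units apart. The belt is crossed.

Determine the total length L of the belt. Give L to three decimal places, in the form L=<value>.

crossed belt: β = asin((r1+r2)/C) = asin(19/93) = 11.7886°
wrap1 = wrap2 = π + 2β = 203.5772°
tangent length = C·cosβ = 91.0385
L = (r1+r2)·wrap + 2·C·cosβ = 19·3.5531 + 2·91.0385 = 249.5857

L=249.586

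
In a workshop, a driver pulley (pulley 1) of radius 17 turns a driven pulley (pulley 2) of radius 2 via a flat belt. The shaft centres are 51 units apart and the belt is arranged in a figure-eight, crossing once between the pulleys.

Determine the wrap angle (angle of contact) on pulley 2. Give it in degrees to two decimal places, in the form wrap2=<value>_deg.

wrap2=223.75_deg

crossed belt: β = asin((r1+r2)/C) = asin(19/51) = 21.8729°
wrap1 = wrap2 = π + 2β = 223.7458°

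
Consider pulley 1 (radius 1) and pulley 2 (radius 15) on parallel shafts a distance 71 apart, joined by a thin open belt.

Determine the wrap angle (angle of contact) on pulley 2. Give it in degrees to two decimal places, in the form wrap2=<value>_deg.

open belt: β = asin((r2−r1)/C) = asin(14/71) = 11.3723°
wrap1 = π − 2β = 157.2554°
wrap2 = π + 2β = 202.7446°

wrap2=202.74_deg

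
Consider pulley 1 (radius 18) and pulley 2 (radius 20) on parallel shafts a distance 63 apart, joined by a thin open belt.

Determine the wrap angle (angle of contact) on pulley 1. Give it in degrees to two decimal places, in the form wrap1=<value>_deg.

wrap1=176.36_deg

open belt: β = asin((r2−r1)/C) = asin(2/63) = 1.8192°
wrap1 = π − 2β = 176.3616°
wrap2 = π + 2β = 183.6384°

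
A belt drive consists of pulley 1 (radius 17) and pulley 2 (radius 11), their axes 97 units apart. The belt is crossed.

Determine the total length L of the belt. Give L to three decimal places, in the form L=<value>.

L=290.105

crossed belt: β = asin((r1+r2)/C) = asin(28/97) = 16.7777°
wrap1 = wrap2 = π + 2β = 213.5555°
tangent length = C·cosβ = 92.8709
L = (r1+r2)·wrap + 2·C·cosβ = 28·3.7272 + 2·92.8709 = 290.1046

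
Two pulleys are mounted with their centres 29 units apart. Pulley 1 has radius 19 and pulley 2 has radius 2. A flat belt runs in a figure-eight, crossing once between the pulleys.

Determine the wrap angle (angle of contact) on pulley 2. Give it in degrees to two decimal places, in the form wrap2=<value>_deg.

wrap2=272.79_deg

crossed belt: β = asin((r1+r2)/C) = asin(21/29) = 46.3972°
wrap1 = wrap2 = π + 2β = 272.7944°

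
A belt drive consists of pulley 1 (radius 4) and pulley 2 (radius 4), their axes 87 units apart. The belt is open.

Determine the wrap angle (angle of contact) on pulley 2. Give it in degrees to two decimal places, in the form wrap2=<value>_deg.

wrap2=180.00_deg

open belt: β = asin((r2−r1)/C) = asin(0/87) = 0.0000°
wrap1 = π − 2β = 180.0000°
wrap2 = π + 2β = 180.0000°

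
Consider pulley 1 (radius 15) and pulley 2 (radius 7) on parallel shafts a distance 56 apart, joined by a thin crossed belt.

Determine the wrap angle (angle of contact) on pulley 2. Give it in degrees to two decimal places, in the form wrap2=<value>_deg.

crossed belt: β = asin((r1+r2)/C) = asin(22/56) = 23.1324°
wrap1 = wrap2 = π + 2β = 226.2648°

wrap2=226.26_deg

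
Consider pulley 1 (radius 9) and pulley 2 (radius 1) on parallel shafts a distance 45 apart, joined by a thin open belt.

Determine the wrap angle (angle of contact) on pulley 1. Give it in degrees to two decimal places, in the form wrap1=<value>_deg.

open belt: β = asin((r2−r1)/C) = asin(-8/45) = -10.2403°
wrap1 = π − 2β = 200.4807°
wrap2 = π + 2β = 159.5193°

wrap1=200.48_deg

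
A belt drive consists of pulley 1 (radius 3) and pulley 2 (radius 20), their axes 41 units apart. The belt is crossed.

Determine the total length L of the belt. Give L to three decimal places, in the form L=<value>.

L=167.535

crossed belt: β = asin((r1+r2)/C) = asin(23/41) = 34.1233°
wrap1 = wrap2 = π + 2β = 248.2466°
tangent length = C·cosβ = 33.9411
L = (r1+r2)·wrap + 2·C·cosβ = 23·4.3327 + 2·33.9411 = 167.5348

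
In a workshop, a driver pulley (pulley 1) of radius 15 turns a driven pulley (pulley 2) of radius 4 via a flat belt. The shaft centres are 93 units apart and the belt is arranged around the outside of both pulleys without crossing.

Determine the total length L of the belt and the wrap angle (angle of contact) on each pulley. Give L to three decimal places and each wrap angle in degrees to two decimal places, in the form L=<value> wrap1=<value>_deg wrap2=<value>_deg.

L=246.993 wrap1=193.59_deg wrap2=166.41_deg

open belt: β = asin((r2−r1)/C) = asin(-11/93) = -6.7928°
wrap1 = π − 2β = 193.5856°
wrap2 = π + 2β = 166.4144°
tangent length = C·cosβ = 92.3472
L = r1·wrap1 + r2·wrap2 + 2·C·cosβ = 15·3.3787 + 4·2.9045 + 2·92.3472 = 246.9929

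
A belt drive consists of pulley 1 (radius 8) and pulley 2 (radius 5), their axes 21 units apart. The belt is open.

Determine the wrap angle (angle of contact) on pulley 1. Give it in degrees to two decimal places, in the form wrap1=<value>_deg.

wrap1=196.43_deg

open belt: β = asin((r2−r1)/C) = asin(-3/21) = -8.2132°
wrap1 = π − 2β = 196.4264°
wrap2 = π + 2β = 163.5736°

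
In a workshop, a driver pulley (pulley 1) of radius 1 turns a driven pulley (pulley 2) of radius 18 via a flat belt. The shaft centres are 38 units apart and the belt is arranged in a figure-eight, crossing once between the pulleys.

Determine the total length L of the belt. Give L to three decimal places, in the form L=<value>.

crossed belt: β = asin((r1+r2)/C) = asin(19/38) = 30.0000°
wrap1 = wrap2 = π + 2β = 240.0000°
tangent length = C·cosβ = 32.9090
L = (r1+r2)·wrap + 2·C·cosβ = 19·4.1888 + 2·32.9090 = 145.4049

L=145.405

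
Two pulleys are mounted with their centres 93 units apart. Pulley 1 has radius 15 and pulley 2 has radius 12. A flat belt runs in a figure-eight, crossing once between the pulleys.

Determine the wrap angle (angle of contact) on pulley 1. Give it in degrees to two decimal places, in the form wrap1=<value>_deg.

crossed belt: β = asin((r1+r2)/C) = asin(27/93) = 16.8773°
wrap1 = wrap2 = π + 2β = 213.7545°

wrap1=213.75_deg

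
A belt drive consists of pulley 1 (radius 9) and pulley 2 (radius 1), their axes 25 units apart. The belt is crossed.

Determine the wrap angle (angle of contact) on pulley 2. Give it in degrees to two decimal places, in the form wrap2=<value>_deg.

wrap2=227.16_deg

crossed belt: β = asin((r1+r2)/C) = asin(10/25) = 23.5782°
wrap1 = wrap2 = π + 2β = 227.1564°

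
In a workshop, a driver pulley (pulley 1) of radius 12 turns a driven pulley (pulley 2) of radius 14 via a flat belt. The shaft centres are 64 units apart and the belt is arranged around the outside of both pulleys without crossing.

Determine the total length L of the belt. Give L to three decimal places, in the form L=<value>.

open belt: β = asin((r2−r1)/C) = asin(2/64) = 1.7908°
wrap1 = π − 2β = 176.4184°
wrap2 = π + 2β = 183.5816°
tangent length = C·cosβ = 63.9687
L = r1·wrap1 + r2·wrap2 + 2·C·cosβ = 12·3.0791 + 14·3.2041 + 2·63.9687 = 209.7439

L=209.744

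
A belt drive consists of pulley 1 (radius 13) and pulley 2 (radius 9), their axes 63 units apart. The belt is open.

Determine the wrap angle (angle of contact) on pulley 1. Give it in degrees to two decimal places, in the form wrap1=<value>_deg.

wrap1=187.28_deg

open belt: β = asin((r2−r1)/C) = asin(-4/63) = -3.6403°
wrap1 = π − 2β = 187.2806°
wrap2 = π + 2β = 172.7194°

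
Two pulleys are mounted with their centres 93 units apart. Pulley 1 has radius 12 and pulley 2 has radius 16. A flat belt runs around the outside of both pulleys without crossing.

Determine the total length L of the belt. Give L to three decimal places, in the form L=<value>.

L=274.137

open belt: β = asin((r2−r1)/C) = asin(4/93) = 2.4651°
wrap1 = π − 2β = 175.0698°
wrap2 = π + 2β = 184.9302°
tangent length = C·cosβ = 92.9139
L = r1·wrap1 + r2·wrap2 + 2·C·cosβ = 12·3.0555 + 16·3.2276 + 2·92.9139 = 274.1367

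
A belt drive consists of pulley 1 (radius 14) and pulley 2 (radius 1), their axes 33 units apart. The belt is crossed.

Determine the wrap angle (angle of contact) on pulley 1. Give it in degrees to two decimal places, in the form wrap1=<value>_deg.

wrap1=234.07_deg

crossed belt: β = asin((r1+r2)/C) = asin(15/33) = 27.0357°
wrap1 = wrap2 = π + 2β = 234.0714°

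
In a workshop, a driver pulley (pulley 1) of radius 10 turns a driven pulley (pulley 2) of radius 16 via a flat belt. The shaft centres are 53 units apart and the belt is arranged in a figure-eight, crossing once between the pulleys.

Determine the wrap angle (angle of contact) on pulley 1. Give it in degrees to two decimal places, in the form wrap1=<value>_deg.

wrap1=238.76_deg

crossed belt: β = asin((r1+r2)/C) = asin(26/53) = 29.3778°
wrap1 = wrap2 = π + 2β = 238.7556°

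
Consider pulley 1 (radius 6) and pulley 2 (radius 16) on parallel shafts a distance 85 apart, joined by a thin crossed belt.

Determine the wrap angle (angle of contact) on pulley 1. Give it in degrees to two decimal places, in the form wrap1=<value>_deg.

crossed belt: β = asin((r1+r2)/C) = asin(22/85) = 15.0003°
wrap1 = wrap2 = π + 2β = 210.0005°

wrap1=210.00_deg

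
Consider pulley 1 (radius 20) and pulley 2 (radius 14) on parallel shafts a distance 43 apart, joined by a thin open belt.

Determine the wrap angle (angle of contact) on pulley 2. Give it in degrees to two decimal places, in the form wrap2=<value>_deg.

wrap2=163.96_deg

open belt: β = asin((r2−r1)/C) = asin(-6/43) = -8.0209°
wrap1 = π − 2β = 196.0419°
wrap2 = π + 2β = 163.9581°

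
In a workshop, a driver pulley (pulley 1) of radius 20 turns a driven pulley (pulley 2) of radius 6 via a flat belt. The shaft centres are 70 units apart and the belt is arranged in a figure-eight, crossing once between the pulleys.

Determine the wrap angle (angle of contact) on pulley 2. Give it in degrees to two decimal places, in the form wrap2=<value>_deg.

wrap2=223.61_deg

crossed belt: β = asin((r1+r2)/C) = asin(26/70) = 21.8037°
wrap1 = wrap2 = π + 2β = 223.6075°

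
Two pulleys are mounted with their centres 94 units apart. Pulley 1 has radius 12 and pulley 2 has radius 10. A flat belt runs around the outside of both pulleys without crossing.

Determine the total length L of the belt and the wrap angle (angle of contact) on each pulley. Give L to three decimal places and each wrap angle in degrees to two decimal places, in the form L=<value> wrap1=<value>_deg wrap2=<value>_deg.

open belt: β = asin((r2−r1)/C) = asin(-2/94) = -1.2192°
wrap1 = π − 2β = 182.4383°
wrap2 = π + 2β = 177.5617°
tangent length = C·cosβ = 93.9787
L = r1·wrap1 + r2·wrap2 + 2·C·cosβ = 12·3.1841 + 10·3.0990 + 2·93.9787 = 257.1576

L=257.158 wrap1=182.44_deg wrap2=177.56_deg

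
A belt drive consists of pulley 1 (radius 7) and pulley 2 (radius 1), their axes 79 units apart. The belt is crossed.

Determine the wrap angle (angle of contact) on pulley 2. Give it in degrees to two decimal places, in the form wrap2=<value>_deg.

wrap2=191.62_deg

crossed belt: β = asin((r1+r2)/C) = asin(8/79) = 5.8121°
wrap1 = wrap2 = π + 2β = 191.6241°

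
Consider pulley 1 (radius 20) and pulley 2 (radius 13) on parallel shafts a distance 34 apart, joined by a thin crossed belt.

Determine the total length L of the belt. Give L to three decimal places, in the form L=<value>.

L=207.669

crossed belt: β = asin((r1+r2)/C) = asin(33/34) = 76.0694°
wrap1 = wrap2 = π + 2β = 332.1389°
tangent length = C·cosβ = 8.1854
L = (r1+r2)·wrap + 2·C·cosβ = 33·5.7969 + 2·8.1854 = 207.6690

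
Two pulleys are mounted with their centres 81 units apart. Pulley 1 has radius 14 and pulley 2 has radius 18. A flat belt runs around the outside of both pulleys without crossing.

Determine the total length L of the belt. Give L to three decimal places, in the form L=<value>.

L=262.729

open belt: β = asin((r2−r1)/C) = asin(4/81) = 2.8306°
wrap1 = π − 2β = 174.3389°
wrap2 = π + 2β = 185.6611°
tangent length = C·cosβ = 80.9012
L = r1·wrap1 + r2·wrap2 + 2·C·cosβ = 14·3.0428 + 18·3.2404 + 2·80.9012 = 262.7285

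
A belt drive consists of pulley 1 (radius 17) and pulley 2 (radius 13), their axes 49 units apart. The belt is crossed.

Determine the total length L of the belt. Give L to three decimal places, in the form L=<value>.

L=211.267

crossed belt: β = asin((r1+r2)/C) = asin(30/49) = 37.7520°
wrap1 = wrap2 = π + 2β = 255.5040°
tangent length = C·cosβ = 38.7427
L = (r1+r2)·wrap + 2·C·cosβ = 30·4.4594 + 2·38.7427 = 211.2671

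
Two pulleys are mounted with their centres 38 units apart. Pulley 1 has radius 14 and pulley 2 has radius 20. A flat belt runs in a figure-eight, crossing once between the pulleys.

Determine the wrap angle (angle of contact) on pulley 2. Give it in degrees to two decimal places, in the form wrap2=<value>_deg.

wrap2=306.95_deg

crossed belt: β = asin((r1+r2)/C) = asin(34/38) = 63.4746°
wrap1 = wrap2 = π + 2β = 306.9493°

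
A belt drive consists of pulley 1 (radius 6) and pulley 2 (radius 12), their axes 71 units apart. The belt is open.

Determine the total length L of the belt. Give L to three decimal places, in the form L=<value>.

open belt: β = asin((r2−r1)/C) = asin(6/71) = 4.8477°
wrap1 = π − 2β = 170.3046°
wrap2 = π + 2β = 189.6954°
tangent length = C·cosβ = 70.7460
L = r1·wrap1 + r2·wrap2 + 2·C·cosβ = 6·2.9724 + 12·3.3108 + 2·70.7460 = 199.0560

L=199.056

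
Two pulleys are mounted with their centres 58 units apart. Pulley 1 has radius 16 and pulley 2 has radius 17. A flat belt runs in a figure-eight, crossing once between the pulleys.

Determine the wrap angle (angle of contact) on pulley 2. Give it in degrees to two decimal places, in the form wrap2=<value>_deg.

crossed belt: β = asin((r1+r2)/C) = asin(33/58) = 34.6781°
wrap1 = wrap2 = π + 2β = 249.3562°

wrap2=249.36_deg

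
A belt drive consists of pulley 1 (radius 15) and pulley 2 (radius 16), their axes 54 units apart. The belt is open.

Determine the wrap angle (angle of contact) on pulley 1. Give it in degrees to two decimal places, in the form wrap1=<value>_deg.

open belt: β = asin((r2−r1)/C) = asin(1/54) = 1.0611°
wrap1 = π − 2β = 177.8778°
wrap2 = π + 2β = 182.1222°

wrap1=177.88_deg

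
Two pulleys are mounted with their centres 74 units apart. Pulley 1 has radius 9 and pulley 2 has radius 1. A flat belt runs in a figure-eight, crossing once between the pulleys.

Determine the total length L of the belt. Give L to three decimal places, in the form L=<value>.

L=180.769

crossed belt: β = asin((r1+r2)/C) = asin(10/74) = 7.7664°
wrap1 = wrap2 = π + 2β = 195.5329°
tangent length = C·cosβ = 73.3212
L = (r1+r2)·wrap + 2·C·cosβ = 10·3.4127 + 2·73.3212 = 180.7693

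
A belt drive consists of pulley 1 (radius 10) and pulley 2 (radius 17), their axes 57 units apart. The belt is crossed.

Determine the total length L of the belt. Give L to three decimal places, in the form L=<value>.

crossed belt: β = asin((r1+r2)/C) = asin(27/57) = 28.2737°
wrap1 = wrap2 = π + 2β = 236.5474°
tangent length = C·cosβ = 50.1996
L = (r1+r2)·wrap + 2·C·cosβ = 27·4.1285 + 2·50.1996 = 211.8696

L=211.870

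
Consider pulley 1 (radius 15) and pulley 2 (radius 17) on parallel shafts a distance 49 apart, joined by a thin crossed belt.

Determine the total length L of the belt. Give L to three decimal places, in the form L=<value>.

crossed belt: β = asin((r1+r2)/C) = asin(32/49) = 40.7728°
wrap1 = wrap2 = π + 2β = 261.5456°
tangent length = C·cosβ = 37.1080
L = (r1+r2)·wrap + 2·C·cosβ = 32·4.5648 + 2·37.1080 = 220.2905

L=220.291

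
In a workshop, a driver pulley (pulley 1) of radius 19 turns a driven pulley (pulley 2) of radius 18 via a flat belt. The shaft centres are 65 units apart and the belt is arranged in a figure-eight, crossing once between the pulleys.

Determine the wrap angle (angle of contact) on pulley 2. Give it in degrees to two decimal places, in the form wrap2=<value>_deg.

wrap2=249.39_deg

crossed belt: β = asin((r1+r2)/C) = asin(37/65) = 34.6966°
wrap1 = wrap2 = π + 2β = 249.3932°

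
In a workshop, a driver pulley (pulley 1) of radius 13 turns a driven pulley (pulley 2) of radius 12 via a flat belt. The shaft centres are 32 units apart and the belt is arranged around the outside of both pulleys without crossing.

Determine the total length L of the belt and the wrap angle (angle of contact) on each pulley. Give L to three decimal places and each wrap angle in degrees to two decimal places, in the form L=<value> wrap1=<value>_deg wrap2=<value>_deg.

L=142.571 wrap1=183.58_deg wrap2=176.42_deg

open belt: β = asin((r2−r1)/C) = asin(-1/32) = -1.7908°
wrap1 = π − 2β = 183.5816°
wrap2 = π + 2β = 176.4184°
tangent length = C·cosβ = 31.9844
L = r1·wrap1 + r2·wrap2 + 2·C·cosβ = 13·3.2041 + 12·3.0791 + 2·31.9844 = 142.5711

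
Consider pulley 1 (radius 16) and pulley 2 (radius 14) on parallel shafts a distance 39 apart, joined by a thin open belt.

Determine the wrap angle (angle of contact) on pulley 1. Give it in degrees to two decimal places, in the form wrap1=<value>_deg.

open belt: β = asin((r2−r1)/C) = asin(-2/39) = -2.9395°
wrap1 = π − 2β = 185.8791°
wrap2 = π + 2β = 174.1209°

wrap1=185.88_deg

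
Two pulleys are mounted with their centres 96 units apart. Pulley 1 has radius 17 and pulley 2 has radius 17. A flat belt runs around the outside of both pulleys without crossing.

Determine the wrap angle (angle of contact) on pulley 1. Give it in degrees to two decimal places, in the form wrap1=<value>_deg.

open belt: β = asin((r2−r1)/C) = asin(0/96) = 0.0000°
wrap1 = π − 2β = 180.0000°
wrap2 = π + 2β = 180.0000°

wrap1=180.00_deg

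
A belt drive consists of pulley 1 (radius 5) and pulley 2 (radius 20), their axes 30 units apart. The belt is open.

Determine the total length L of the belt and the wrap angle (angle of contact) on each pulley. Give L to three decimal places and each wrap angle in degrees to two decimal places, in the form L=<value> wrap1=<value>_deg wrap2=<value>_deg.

L=146.209 wrap1=120.00_deg wrap2=240.00_deg

open belt: β = asin((r2−r1)/C) = asin(15/30) = 30.0000°
wrap1 = π − 2β = 120.0000°
wrap2 = π + 2β = 240.0000°
tangent length = C·cosβ = 25.9808
L = r1·wrap1 + r2·wrap2 + 2·C·cosβ = 5·2.0944 + 20·4.1888 + 2·25.9808 = 146.2093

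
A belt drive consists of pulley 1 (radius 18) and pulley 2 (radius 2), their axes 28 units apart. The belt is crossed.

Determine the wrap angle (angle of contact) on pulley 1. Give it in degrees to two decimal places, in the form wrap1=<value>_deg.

wrap1=271.17_deg

crossed belt: β = asin((r1+r2)/C) = asin(20/28) = 45.5847°
wrap1 = wrap2 = π + 2β = 271.1694°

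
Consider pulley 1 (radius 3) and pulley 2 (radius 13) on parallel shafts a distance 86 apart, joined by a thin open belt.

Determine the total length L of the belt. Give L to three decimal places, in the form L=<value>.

open belt: β = asin((r2−r1)/C) = asin(10/86) = 6.6774°
wrap1 = π − 2β = 166.6452°
wrap2 = π + 2β = 193.3548°
tangent length = C·cosβ = 85.4166
L = r1·wrap1 + r2·wrap2 + 2·C·cosβ = 3·2.9085 + 13·3.3747 + 2·85.4166 = 223.4296

L=223.430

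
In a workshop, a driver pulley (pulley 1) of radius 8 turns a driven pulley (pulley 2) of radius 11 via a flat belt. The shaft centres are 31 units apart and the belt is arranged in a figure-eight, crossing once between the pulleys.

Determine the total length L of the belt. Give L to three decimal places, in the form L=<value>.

crossed belt: β = asin((r1+r2)/C) = asin(19/31) = 37.7997°
wrap1 = wrap2 = π + 2β = 255.5994°
tangent length = C·cosβ = 24.4949
L = (r1+r2)·wrap + 2·C·cosβ = 19·4.4611 + 2·24.4949 = 133.7498

L=133.750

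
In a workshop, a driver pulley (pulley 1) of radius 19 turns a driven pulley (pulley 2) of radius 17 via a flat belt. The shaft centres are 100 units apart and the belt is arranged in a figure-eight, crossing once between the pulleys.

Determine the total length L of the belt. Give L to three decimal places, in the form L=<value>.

crossed belt: β = asin((r1+r2)/C) = asin(36/100) = 21.1002°
wrap1 = wrap2 = π + 2β = 222.2004°
tangent length = C·cosβ = 93.2952
L = (r1+r2)·wrap + 2·C·cosβ = 36·3.8781 + 2·93.2952 = 326.2031

L=326.203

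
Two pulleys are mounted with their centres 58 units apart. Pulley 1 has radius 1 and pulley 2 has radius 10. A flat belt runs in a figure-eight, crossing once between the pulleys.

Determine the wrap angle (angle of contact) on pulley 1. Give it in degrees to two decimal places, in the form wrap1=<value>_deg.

wrap1=201.87_deg

crossed belt: β = asin((r1+r2)/C) = asin(11/58) = 10.9327°
wrap1 = wrap2 = π + 2β = 201.8653°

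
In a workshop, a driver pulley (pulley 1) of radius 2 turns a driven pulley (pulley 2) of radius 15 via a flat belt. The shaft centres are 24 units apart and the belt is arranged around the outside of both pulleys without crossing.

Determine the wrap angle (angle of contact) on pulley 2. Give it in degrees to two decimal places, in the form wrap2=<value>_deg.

open belt: β = asin((r2−r1)/C) = asin(13/24) = 32.7972°
wrap1 = π − 2β = 114.4057°
wrap2 = π + 2β = 245.5943°

wrap2=245.59_deg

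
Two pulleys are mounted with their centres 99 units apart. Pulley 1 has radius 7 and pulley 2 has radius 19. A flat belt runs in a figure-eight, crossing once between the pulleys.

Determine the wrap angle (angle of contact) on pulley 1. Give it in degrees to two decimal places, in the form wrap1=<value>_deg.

crossed belt: β = asin((r1+r2)/C) = asin(26/99) = 15.2260°
wrap1 = wrap2 = π + 2β = 210.4519°

wrap1=210.45_deg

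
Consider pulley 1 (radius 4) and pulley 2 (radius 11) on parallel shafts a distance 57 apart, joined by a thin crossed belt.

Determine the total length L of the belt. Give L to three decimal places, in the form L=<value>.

L=165.095

crossed belt: β = asin((r1+r2)/C) = asin(15/57) = 15.2575°
wrap1 = wrap2 = π + 2β = 210.5150°
tangent length = C·cosβ = 54.9909
L = (r1+r2)·wrap + 2·C·cosβ = 15·3.6742 + 2·54.9909 = 165.0945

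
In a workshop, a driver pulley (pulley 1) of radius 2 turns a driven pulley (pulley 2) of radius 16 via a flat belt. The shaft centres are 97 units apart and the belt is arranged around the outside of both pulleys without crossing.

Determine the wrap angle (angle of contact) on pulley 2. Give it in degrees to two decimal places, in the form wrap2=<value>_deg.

wrap2=196.60_deg

open belt: β = asin((r2−r1)/C) = asin(14/97) = 8.2985°
wrap1 = π − 2β = 163.4030°
wrap2 = π + 2β = 196.5970°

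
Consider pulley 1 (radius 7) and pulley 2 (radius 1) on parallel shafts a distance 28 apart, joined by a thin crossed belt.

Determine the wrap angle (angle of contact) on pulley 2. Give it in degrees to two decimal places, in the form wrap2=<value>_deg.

crossed belt: β = asin((r1+r2)/C) = asin(8/28) = 16.6015°
wrap1 = wrap2 = π + 2β = 213.2031°

wrap2=213.20_deg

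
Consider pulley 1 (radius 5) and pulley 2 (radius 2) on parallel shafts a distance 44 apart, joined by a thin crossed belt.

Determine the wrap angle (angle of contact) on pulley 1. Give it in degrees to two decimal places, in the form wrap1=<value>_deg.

wrap1=198.31_deg

crossed belt: β = asin((r1+r2)/C) = asin(7/44) = 9.1541°
wrap1 = wrap2 = π + 2β = 198.3083°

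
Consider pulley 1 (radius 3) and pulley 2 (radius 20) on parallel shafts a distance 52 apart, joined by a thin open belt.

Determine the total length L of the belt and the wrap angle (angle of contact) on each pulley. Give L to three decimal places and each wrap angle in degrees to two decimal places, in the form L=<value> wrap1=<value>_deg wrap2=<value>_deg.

L=181.865 wrap1=141.84_deg wrap2=218.16_deg

open belt: β = asin((r2−r1)/C) = asin(17/52) = 19.0821°
wrap1 = π − 2β = 141.8358°
wrap2 = π + 2β = 218.1642°
tangent length = C·cosβ = 49.1426
L = r1·wrap1 + r2·wrap2 + 2·C·cosβ = 3·2.4755 + 20·3.8077 + 2·49.1426 = 181.8655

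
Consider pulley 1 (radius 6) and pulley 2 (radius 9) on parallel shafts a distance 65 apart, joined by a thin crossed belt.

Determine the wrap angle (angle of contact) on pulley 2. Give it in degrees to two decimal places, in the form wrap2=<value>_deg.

crossed belt: β = asin((r1+r2)/C) = asin(15/65) = 13.3424°
wrap1 = wrap2 = π + 2β = 206.6847°

wrap2=206.68_deg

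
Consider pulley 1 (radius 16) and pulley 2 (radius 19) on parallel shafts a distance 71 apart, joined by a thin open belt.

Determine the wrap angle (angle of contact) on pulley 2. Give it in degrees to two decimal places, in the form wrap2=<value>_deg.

open belt: β = asin((r2−r1)/C) = asin(3/71) = 2.4217°
wrap1 = π − 2β = 175.1567°
wrap2 = π + 2β = 184.8433°

wrap2=184.84_deg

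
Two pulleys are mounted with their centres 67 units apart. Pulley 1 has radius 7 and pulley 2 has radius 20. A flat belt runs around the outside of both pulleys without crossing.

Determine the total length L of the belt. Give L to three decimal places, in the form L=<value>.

L=221.353

open belt: β = asin((r2−r1)/C) = asin(13/67) = 11.1881°
wrap1 = π − 2β = 157.6239°
wrap2 = π + 2β = 202.3761°
tangent length = C·cosβ = 65.7267
L = r1·wrap1 + r2·wrap2 + 2·C·cosβ = 7·2.7511 + 20·3.5321 + 2·65.7267 = 221.3534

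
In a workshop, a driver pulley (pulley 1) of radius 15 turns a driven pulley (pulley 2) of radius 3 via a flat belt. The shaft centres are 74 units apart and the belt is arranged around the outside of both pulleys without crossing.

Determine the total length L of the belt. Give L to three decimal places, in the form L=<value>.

L=206.499

open belt: β = asin((r2−r1)/C) = asin(-12/74) = -9.3324°
wrap1 = π − 2β = 198.6648°
wrap2 = π + 2β = 161.3352°
tangent length = C·cosβ = 73.0205
L = r1·wrap1 + r2·wrap2 + 2·C·cosβ = 15·3.4674 + 3·2.8158 + 2·73.0205 = 206.4989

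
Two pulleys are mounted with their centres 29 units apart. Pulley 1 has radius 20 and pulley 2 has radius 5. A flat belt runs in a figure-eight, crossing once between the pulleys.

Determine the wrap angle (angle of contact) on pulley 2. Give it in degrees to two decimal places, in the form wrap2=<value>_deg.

crossed belt: β = asin((r1+r2)/C) = asin(25/29) = 59.5497°
wrap1 = wrap2 = π + 2β = 299.0994°

wrap2=299.10_deg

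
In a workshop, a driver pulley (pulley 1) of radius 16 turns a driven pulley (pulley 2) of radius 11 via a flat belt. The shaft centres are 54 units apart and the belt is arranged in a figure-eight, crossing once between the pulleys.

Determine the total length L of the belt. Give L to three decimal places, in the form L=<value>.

L=206.628

crossed belt: β = asin((r1+r2)/C) = asin(27/54) = 30.0000°
wrap1 = wrap2 = π + 2β = 240.0000°
tangent length = C·cosβ = 46.7654
L = (r1+r2)·wrap + 2·C·cosβ = 27·4.1888 + 2·46.7654 = 206.6281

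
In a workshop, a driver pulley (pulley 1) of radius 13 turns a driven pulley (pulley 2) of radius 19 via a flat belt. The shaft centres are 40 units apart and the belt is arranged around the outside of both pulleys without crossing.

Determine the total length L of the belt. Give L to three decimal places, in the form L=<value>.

open belt: β = asin((r2−r1)/C) = asin(6/40) = 8.6269°
wrap1 = π − 2β = 162.7461°
wrap2 = π + 2β = 197.2539°
tangent length = C·cosβ = 39.5474
L = r1·wrap1 + r2·wrap2 + 2·C·cosβ = 13·2.8405 + 19·3.4427 + 2·39.5474 = 181.4327

L=181.433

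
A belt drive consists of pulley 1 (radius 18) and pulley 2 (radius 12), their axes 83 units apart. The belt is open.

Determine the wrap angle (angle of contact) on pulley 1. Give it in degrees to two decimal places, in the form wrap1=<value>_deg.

wrap1=188.29_deg

open belt: β = asin((r2−r1)/C) = asin(-6/83) = -4.1455°
wrap1 = π − 2β = 188.2910°
wrap2 = π + 2β = 171.7090°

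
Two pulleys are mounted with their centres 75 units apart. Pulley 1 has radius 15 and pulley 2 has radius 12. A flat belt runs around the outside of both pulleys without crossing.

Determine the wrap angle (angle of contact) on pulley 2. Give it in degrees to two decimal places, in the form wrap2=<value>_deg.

open belt: β = asin((r2−r1)/C) = asin(-3/75) = -2.2924°
wrap1 = π − 2β = 184.5849°
wrap2 = π + 2β = 175.4151°

wrap2=175.42_deg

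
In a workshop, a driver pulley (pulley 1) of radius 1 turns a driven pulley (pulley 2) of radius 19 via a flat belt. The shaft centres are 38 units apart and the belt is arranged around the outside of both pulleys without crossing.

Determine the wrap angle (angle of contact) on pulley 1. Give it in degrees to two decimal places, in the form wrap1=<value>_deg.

open belt: β = asin((r2−r1)/C) = asin(18/38) = 28.2737°
wrap1 = π − 2β = 123.4526°
wrap2 = π + 2β = 236.5474°

wrap1=123.45_deg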